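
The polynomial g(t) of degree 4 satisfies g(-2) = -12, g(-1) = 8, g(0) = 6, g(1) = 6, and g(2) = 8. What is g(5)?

Write g(t) = at^4 + bt^3 + ct^2 + dt + e. Substituting each data point gives a linear system:
  16a - 8b + 4c - 2d + e = -12
  a - b + c - d + e = 8
  e = 6
  a + b + c + d + e = 6
  16a + 8b + 4c + 2d + e = 8
Solving the system yields a = -1, b = 2, c = 2, d = -3, e = 6.
So g(t) = -t^4 + 2t^3 + 2t^2 - 3t + 6.
Then g(5) = -334.

-334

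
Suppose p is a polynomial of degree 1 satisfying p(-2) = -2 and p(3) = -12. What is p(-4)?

2

Write p(x) = ax + b. Substituting each data point gives a linear system:
  -2a + b = -2
  3a + b = -12
Solving the system yields a = -2, b = -6.
So p(x) = -2x - 6.
Then p(-4) = 2.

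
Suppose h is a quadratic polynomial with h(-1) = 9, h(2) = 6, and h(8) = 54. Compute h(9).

69

Write h(s) = as^2 + bs + c. Substituting each data point gives a linear system:
  a - b + c = 9
  4a + 2b + c = 6
  64a + 8b + c = 54
Solving the system yields a = 1, b = -2, c = 6.
So h(s) = s² - 2s + 6.
Then h(9) = 69.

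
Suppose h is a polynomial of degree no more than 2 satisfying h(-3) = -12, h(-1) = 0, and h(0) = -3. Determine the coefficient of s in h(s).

-6

Write h(s) = as^2 + bs + c. Substituting each data point gives a linear system:
  9a - 3b + c = -12
  a - b + c = 0
  c = -3
Solving the system yields a = -3, b = -6, c = -3.
So h(s) = -3s^2 - 6s - 3.
The coefficient of s is -6.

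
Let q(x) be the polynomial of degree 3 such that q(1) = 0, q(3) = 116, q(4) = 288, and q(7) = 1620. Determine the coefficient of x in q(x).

1

Write q(x) = ax^3 + bx^2 + cx + d. Substituting each data point gives a linear system:
  a + b + c + d = 0
  27a + 9b + 3c + d = 116
  64a + 16b + 4c + d = 288
  343a + 49b + 7c + d = 1620
Solving the system yields a = 5, b = -2, c = 1, d = -4.
So q(x) = 5x³ - 2x² + x - 4.
The coefficient of x is 1.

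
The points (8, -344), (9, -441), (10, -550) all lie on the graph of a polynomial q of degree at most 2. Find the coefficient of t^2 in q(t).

-6

Write q(t) = at^2 + bt + c. Substituting each data point gives a linear system:
  64a + 8b + c = -344
  81a + 9b + c = -441
  100a + 10b + c = -550
Solving the system yields a = -6, b = 5, c = 0.
So q(t) = -6t^2 + 5t.
The leading coefficient is -6.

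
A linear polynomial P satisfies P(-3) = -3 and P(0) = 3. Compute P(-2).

-1

Write P(s) = as + b. Substituting each data point gives a linear system:
  -3a + b = -3
  b = 3
Solving the system yields a = 2, b = 3.
So P(s) = 2s + 3.
Then P(-2) = -1.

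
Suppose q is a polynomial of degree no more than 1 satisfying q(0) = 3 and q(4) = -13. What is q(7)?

-25

Write q(s) = as + b. Substituting each data point gives a linear system:
  b = 3
  4a + b = -13
Solving the system yields a = -4, b = 3.
So q(s) = -4s + 3.
Then q(7) = -25.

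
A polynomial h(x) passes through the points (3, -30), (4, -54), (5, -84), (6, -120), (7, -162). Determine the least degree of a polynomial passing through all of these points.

2

Forward differences of the values at x = 3, 4, 5, 6, 7:
  h  : -30  -54  -84  -120  -162
  Δ  : -24  -30  -36  -42
  Δ^2: -6  -6  -6
  Δ^3: 0  0
  Δ^4: 0
The second differences are constant (-6) and nonzero, while all higher differences vanish, so the minimal degree is 2.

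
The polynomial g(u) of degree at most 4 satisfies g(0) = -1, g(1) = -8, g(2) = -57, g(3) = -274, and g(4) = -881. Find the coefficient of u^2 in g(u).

Write g(u) = au^4 + bu^3 + cu^2 + du + e. Substituting each data point gives a linear system:
  e = -1
  a + b + c + d + e = -8
  16a + 8b + 4c + 2d + e = -57
  81a + 27b + 9c + 3d + e = -274
  256a + 64b + 16c + 4d + e = -881
Solving the system yields a = -4, b = 3, c = -2, d = -4, e = -1.
So g(u) = -4u^4 + 3u^3 - 2u^2 - 4u - 1.
The coefficient of u^2 is -2.

-2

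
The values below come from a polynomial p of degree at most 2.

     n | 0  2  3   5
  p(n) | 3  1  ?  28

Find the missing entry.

6

The 3 known points determine the degree-2 polynomial uniquely.
Write p(n) = an^2 + bn + c. Substituting each data point gives a linear system:
  c = 3
  4a + 2b + c = 1
  25a + 5b + c = 28
Solving the system yields a = 2, b = -5, c = 3.
So p(n) = 2n² - 5n + 3.
Then p(3) = 6.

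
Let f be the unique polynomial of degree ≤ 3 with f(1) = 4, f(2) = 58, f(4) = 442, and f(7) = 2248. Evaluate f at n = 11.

Using the Lagrange interpolation formula with nodes 1, 2, 4, 7:
  L_0(n) = (n - 2)(n - 4)(n - 7) / -18
  L_1(n) = (n - 1)(n - 4)(n - 7) / 10
  L_2(n) = (n - 1)(n - 2)(n - 7) / -18
  L_3(n) = (n - 1)(n - 2)(n - 4) / 90
Then f(n) = 4·L_0(n) + 58·L_1(n) + 442·L_2(n) + 2248·L_3(n).
Expanding and collecting terms gives f(n) = 6n^3 + 4n^2 - 6.
Evaluating at n = 11: f(11) = 8464.

8464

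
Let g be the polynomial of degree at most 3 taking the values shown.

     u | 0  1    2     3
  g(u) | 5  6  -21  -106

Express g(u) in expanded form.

g(u) = -5u^3 + u^2 + 5u + 5

Write g(u) = au^3 + bu^2 + cu + d. Substituting each data point gives a linear system:
  d = 5
  a + b + c + d = 6
  8a + 4b + 2c + d = -21
  27a + 9b + 3c + d = -106
Solving the system yields a = -5, b = 1, c = 5, d = 5.
So g(u) = -5u^3 + u^2 + 5u + 5.
Check: g(2) = -21. ✓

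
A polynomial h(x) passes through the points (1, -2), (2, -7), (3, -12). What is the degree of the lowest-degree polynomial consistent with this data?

1

Forward differences of the values at x = 1, 2, 3:
  h  : -2  -7  -12
  Δ  : -5  -5
  Δ^2: 0
The first differences are constant (-5) and nonzero, while all higher differences vanish, so the minimal degree is 1.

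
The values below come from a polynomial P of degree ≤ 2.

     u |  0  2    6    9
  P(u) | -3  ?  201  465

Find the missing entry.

The 3 known points determine the degree-2 polynomial uniquely.
Write P(u) = au^2 + bu + c. Substituting each data point gives a linear system:
  c = -3
  36a + 6b + c = 201
  81a + 9b + c = 465
Solving the system yields a = 6, b = -2, c = -3.
So P(u) = 6u^2 - 2u - 3.
Then P(2) = 17.

17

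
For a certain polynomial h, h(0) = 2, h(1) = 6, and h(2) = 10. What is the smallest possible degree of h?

Forward differences of the values at n = 0, 1, 2:
  h  : 2  6  10
  Δ  : 4  4
  Δ^2: 0
The first differences are constant (4) and nonzero, while all higher differences vanish, so the minimal degree is 1.

1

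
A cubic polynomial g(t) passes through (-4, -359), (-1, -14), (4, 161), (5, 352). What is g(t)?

g(t) = 4t^3 - 6t^2 + t - 3

Write g(t) = at^3 + bt^2 + ct + d. Substituting each data point gives a linear system:
  -64a + 16b - 4c + d = -359
  -a + b - c + d = -14
  64a + 16b + 4c + d = 161
  125a + 25b + 5c + d = 352
Solving the system yields a = 4, b = -6, c = 1, d = -3.
So g(t) = 4t^3 - 6t^2 + t - 3.
Check: g(-1) = -14. ✓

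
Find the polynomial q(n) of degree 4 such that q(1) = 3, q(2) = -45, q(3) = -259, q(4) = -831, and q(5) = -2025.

Write q(n) = an^4 + bn^3 + cn^2 + dn + e. Substituting each data point gives a linear system:
  a + b + c + d + e = 3
  16a + 8b + 4c + 2d + e = -45
  81a + 27b + 9c + 3d + e = -259
  256a + 64b + 16c + 4d + e = -831
  625a + 125b + 25c + 5d + e = -2025
Solving the system yields a = -3, b = -2, c = 4, d = -1, e = 5.
So q(n) = -3n^4 - 2n^3 + 4n^2 - n + 5.
Check: q(4) = -831. ✓

q(n) = -3n^4 - 2n^3 + 4n^2 - n + 5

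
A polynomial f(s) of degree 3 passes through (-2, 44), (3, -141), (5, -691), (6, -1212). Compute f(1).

Write f(s) = as^3 + bs^2 + cs + d. Substituting each data point gives a linear system:
  -8a + 4b - 2c + d = 44
  27a + 9b + 3c + d = -141
  125a + 25b + 5c + d = -691
  216a + 36b + 6c + d = -1212
Solving the system yields a = -6, b = 2, c = 3, d = -6.
So f(s) = -6s³ + 2s² + 3s - 6.
Then f(1) = -7.

-7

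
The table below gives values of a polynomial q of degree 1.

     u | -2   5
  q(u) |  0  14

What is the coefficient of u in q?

Write q(u) = au + b. Substituting each data point gives a linear system:
  -2a + b = 0
  5a + b = 14
Solving the system yields a = 2, b = 4.
So q(u) = 2u + 4.
The leading coefficient is 2.

2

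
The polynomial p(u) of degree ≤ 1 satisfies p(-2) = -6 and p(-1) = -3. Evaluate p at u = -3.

-9

Write p(u) = au + b. Substituting each data point gives a linear system:
  -2a + b = -6
  -a + b = -3
Solving the system yields a = 3, b = 0.
So p(u) = 3u.
Then p(-3) = -9.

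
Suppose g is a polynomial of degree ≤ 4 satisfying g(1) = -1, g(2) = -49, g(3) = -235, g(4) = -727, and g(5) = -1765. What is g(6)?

-3661

Using the Lagrange interpolation formula with nodes 1, 2, 3, 4, 5:
  L_0(s) = (s - 2)(s - 3)(s - 4)(s - 5) / 24
  L_1(s) = (s - 1)(s - 3)(s - 4)(s - 5) / -6
  L_2(s) = (s - 1)(s - 2)(s - 4)(s - 5) / 4
  L_3(s) = (s - 1)(s - 2)(s - 3)(s - 5) / -6
  L_4(s) = (s - 1)(s - 2)(s - 3)(s - 4) / 24
Then g(s) = -1·L_0(s) - 49·L_1(s) - 235·L_2(s) - 727·L_3(s) - 1765·L_4(s).
Expanding and collecting terms gives g(s) = -3s^4 + 2s^3 - 6s^2 + s + 5.
Evaluating at s = 6: g(6) = -3661.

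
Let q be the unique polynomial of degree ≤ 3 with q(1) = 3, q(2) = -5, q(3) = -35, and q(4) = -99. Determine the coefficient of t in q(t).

3

Write q(t) = at^3 + bt^2 + ct + d. Substituting each data point gives a linear system:
  a + b + c + d = 3
  8a + 4b + 2c + d = -5
  27a + 9b + 3c + d = -35
  64a + 16b + 4c + d = -99
Solving the system yields a = -2, b = 1, c = 3, d = 1.
So q(t) = -2t^3 + t^2 + 3t + 1.
The coefficient of t is 3.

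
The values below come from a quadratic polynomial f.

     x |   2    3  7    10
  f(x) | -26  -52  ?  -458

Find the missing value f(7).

The 3 known points determine the degree-2 polynomial uniquely.
Write f(x) = ax^2 + bx + c. Substituting each data point gives a linear system:
  4a + 2b + c = -26
  9a + 3b + c = -52
  100a + 10b + c = -458
Solving the system yields a = -4, b = -6, c = 2.
So f(x) = -4x^2 - 6x + 2.
Then f(7) = -236.

-236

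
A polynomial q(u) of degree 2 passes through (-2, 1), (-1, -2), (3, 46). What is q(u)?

Using the Lagrange interpolation formula with nodes -2, -1, 3:
  L_0(u) = (u + 1)(u - 3) / 5
  L_1(u) = (u + 2)(u - 3) / -4
  L_2(u) = (u + 2)(u + 1) / 20
Then q(u) = 1·L_0(u) - 2·L_1(u) + 46·L_2(u).
Expanding and collecting terms gives q(u) = 3u^2 + 6u + 1.
Check: q(3) = 46. ✓

q(u) = 3u^2 + 6u + 1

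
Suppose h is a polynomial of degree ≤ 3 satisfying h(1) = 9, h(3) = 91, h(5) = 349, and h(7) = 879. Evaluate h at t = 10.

2394

Forward differences of the values at t = 1, 3, 5, 7:
  h  : 9  91  349  879
  Δ  : 82  258  530
  Δ^2: 176  272
  Δ^3: 96
The third differences are constant, confirming degree 3.
Interpolating (Newton forward form) and evaluating at t = 10 gives h(10) = 2394.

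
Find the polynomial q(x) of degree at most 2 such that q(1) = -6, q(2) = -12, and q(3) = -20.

Write q(x) = ax^2 + bx + c. Substituting each data point gives a linear system:
  a + b + c = -6
  4a + 2b + c = -12
  9a + 3b + c = -20
Solving the system yields a = -1, b = -3, c = -2.
So q(x) = -x^2 - 3x - 2.
Check: q(1) = -6. ✓

q(x) = -x^2 - 3x - 2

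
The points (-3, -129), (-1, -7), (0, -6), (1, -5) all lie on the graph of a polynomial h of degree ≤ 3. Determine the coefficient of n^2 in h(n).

0

Write h(n) = an^3 + bn^2 + cn + d. Substituting each data point gives a linear system:
  -27a + 9b - 3c + d = -129
  -a + b - c + d = -7
  d = -6
  a + b + c + d = -5
Solving the system yields a = 5, b = 0, c = -4, d = -6.
So h(n) = 5n^3 - 4n - 6.
The coefficient of n^2 is 0.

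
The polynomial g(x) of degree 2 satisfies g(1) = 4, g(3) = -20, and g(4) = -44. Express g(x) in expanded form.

Using the Lagrange interpolation formula with nodes 1, 3, 4:
  L_0(x) = (x - 3)(x - 4) / 6
  L_1(x) = (x - 1)(x - 4) / -2
  L_2(x) = (x - 1)(x - 3) / 3
Then g(x) = 4·L_0(x) - 20·L_1(x) - 44·L_2(x).
Expanding and collecting terms gives g(x) = -4x^2 + 4x + 4.
Check: g(3) = -20. ✓

g(x) = -4x^2 + 4x + 4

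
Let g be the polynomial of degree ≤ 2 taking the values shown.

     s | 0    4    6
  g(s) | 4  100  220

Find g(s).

g(s) = 6s^2 + 4

Write g(s) = as^2 + bs + c. Substituting each data point gives a linear system:
  c = 4
  16a + 4b + c = 100
  36a + 6b + c = 220
Solving the system yields a = 6, b = 0, c = 4.
So g(s) = 6s² + 4.
Check: g(4) = 100. ✓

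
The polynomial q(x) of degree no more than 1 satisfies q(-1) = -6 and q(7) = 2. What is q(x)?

q(x) = x - 5

Write q(x) = ax + b. Substituting each data point gives a linear system:
  -a + b = -6
  7a + b = 2
Solving the system yields a = 1, b = -5.
So q(x) = x - 5.
Check: q(-1) = -6. ✓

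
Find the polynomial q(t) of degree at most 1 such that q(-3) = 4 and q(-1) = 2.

q(t) = -t + 1

Write q(t) = at + b. Substituting each data point gives a linear system:
  -3a + b = 4
  -a + b = 2
Solving the system yields a = -1, b = 1.
So q(t) = -t + 1.
Check: q(-1) = 2. ✓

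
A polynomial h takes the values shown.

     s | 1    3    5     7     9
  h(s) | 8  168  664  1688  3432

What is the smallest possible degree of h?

3

Forward differences of the values at s = 1, 3, 5, 7, 9:
  h  : 8  168  664  1688  3432
  Δ  : 160  496  1024  1744
  Δ^2: 336  528  720
  Δ^3: 192  192
  Δ^4: 0
The third differences are constant (192) and nonzero, while all higher differences vanish, so the minimal degree is 3.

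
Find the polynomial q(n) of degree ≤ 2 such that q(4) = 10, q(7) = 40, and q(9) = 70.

q(n) = n^2 - n - 2

Using the Lagrange interpolation formula with nodes 4, 7, 9:
  L_0(n) = (n - 7)(n - 9) / 15
  L_1(n) = (n - 4)(n - 9) / -6
  L_2(n) = (n - 4)(n - 7) / 10
Then q(n) = 10·L_0(n) + 40·L_1(n) + 70·L_2(n).
Expanding and collecting terms gives q(n) = n^2 - n - 2.
Check: q(9) = 70. ✓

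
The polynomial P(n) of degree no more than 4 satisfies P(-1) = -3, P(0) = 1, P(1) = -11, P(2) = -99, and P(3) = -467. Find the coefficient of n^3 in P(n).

Write P(n) = an^4 + bn^3 + cn^2 + dn + e. Substituting each data point gives a linear system:
  a - b + c - d + e = -3
  e = 1
  a + b + c + d + e = -11
  16a + 8b + 4c + 2d + e = -99
  81a + 27b + 9c + 3d + e = -467
Solving the system yields a = -6, b = 2, c = -2, d = -6, e = 1.
So P(n) = -6n⁴ + 2n³ - 2n² - 6n + 1.
The coefficient of n^3 is 2.

2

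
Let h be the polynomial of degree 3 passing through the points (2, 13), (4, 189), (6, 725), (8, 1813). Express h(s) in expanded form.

h(s) = 4s^3 - 3s^2 - 6s + 5

Write h(s) = as^3 + bs^2 + cs + d. Substituting each data point gives a linear system:
  8a + 4b + 2c + d = 13
  64a + 16b + 4c + d = 189
  216a + 36b + 6c + d = 725
  512a + 64b + 8c + d = 1813
Solving the system yields a = 4, b = -3, c = -6, d = 5.
So h(s) = 4s^3 - 3s^2 - 6s + 5.
Check: h(6) = 725. ✓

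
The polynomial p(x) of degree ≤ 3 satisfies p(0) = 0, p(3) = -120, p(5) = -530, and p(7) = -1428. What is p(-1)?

Using the Lagrange interpolation formula with nodes 0, 3, 5, 7:
  L_0(x) = (x - 3)(x - 5)(x - 7) / -105
  L_1(x) = x(x - 5)(x - 7) / 24
  L_2(x) = x(x - 3)(x - 7) / -20
  L_3(x) = x(x - 3)(x - 5) / 56
Then p(x) = 0·L_0(x) - 120·L_1(x) - 530·L_2(x) - 1428·L_3(x).
Expanding and collecting terms gives p(x) = -4x^3 - x^2 - x.
Evaluating at x = -1: p(-1) = 4.

4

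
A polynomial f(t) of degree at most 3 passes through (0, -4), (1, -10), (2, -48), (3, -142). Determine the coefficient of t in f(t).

2

Write f(t) = at^3 + bt^2 + ct + d. Substituting each data point gives a linear system:
  d = -4
  a + b + c + d = -10
  8a + 4b + 2c + d = -48
  27a + 9b + 3c + d = -142
Solving the system yields a = -4, b = -4, c = 2, d = -4.
So f(t) = -4t^3 - 4t^2 + 2t - 4.
The coefficient of t is 2.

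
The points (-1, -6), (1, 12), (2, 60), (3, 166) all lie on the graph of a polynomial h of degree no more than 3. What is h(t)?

h(t) = 4t^3 + 5t^2 + 5t - 2

Using the Lagrange interpolation formula with nodes -1, 1, 2, 3:
  L_0(t) = (t - 1)(t - 2)(t - 3) / -24
  L_1(t) = (t + 1)(t - 2)(t - 3) / 4
  L_2(t) = (t + 1)(t - 1)(t - 3) / -3
  L_3(t) = (t + 1)(t - 1)(t - 2) / 8
Then h(t) = -6·L_0(t) + 12·L_1(t) + 60·L_2(t) + 166·L_3(t).
Expanding and collecting terms gives h(t) = 4t³ + 5t² + 5t - 2.
Check: h(2) = 60. ✓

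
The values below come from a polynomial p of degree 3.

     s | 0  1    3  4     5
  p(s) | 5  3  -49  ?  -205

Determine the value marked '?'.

-111

The 4 known points determine the degree-3 polynomial uniquely.
Write p(s) = as^3 + bs^2 + cs + d. Substituting each data point gives a linear system:
  d = 5
  a + b + c + d = 3
  27a + 9b + 3c + d = -49
  125a + 25b + 5c + d = -205
Solving the system yields a = -1, b = -4, c = 3, d = 5.
So p(s) = -s³ - 4s² + 3s + 5.
Then p(4) = -111.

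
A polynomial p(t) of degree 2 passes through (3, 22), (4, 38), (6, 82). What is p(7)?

Using the Lagrange interpolation formula with nodes 3, 4, 6:
  L_0(t) = (t - 4)(t - 6) / 3
  L_1(t) = (t - 3)(t - 6) / -2
  L_2(t) = (t - 3)(t - 4) / 6
Then p(t) = 22·L_0(t) + 38·L_1(t) + 82·L_2(t).
Expanding and collecting terms gives p(t) = 2t^2 + 2t - 2.
Evaluating at t = 7: p(7) = 110.

110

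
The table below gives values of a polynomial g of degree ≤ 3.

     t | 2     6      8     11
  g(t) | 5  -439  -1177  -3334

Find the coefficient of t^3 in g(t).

-3

Write g(t) = at^3 + bt^2 + ct + d. Substituting each data point gives a linear system:
  8a + 4b + 2c + d = 5
  216a + 36b + 6c + d = -439
  512a + 64b + 8c + d = -1177
  1331a + 121b + 11c + d = -3334
Solving the system yields a = -3, b = 5, c = 5, d = -1.
So g(t) = -3t³ + 5t² + 5t - 1.
The leading coefficient is -3.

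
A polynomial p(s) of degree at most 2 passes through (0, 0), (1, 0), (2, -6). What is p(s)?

Using the Lagrange interpolation formula with nodes 0, 1, 2:
  L_0(s) = (s - 1)(s - 2) / 2
  L_1(s) = s(s - 2) / -1
  L_2(s) = s(s - 1) / 2
Then p(s) = 0·L_0(s) + 0·L_1(s) - 6·L_2(s).
Expanding and collecting terms gives p(s) = -3s^2 + 3s.
Check: p(2) = -6. ✓

p(s) = -3s^2 + 3s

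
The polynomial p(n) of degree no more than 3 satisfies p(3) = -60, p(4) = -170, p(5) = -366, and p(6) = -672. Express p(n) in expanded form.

p(n) = -4n^3 + 5n^2 + 3n - 6

Using the Lagrange interpolation formula with nodes 3, 4, 5, 6:
  L_0(n) = (n - 4)(n - 5)(n - 6) / -6
  L_1(n) = (n - 3)(n - 5)(n - 6) / 2
  L_2(n) = (n - 3)(n - 4)(n - 6) / -2
  L_3(n) = (n - 3)(n - 4)(n - 5) / 6
Then p(n) = -60·L_0(n) - 170·L_1(n) - 366·L_2(n) - 672·L_3(n).
Expanding and collecting terms gives p(n) = -4n^3 + 5n^2 + 3n - 6.
Check: p(4) = -170. ✓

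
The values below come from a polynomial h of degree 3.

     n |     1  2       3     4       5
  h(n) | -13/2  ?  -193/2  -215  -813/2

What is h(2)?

-33

The 4 known points determine the degree-3 polynomial uniquely.
Write h(n) = an^3 + bn^2 + cn + d. Substituting each data point gives a linear system:
  a + b + c + d = -13/2
  27a + 9b + 3c + d = -193/2
  64a + 16b + 4c + d = -215
  125a + 25b + 5c + d = -813/2
Solving the system yields a = -3, b = -1/2, c = -4, d = 1.
So h(n) = -3n^3 - (1/2)n^2 - 4n + 1.
Then h(2) = -33.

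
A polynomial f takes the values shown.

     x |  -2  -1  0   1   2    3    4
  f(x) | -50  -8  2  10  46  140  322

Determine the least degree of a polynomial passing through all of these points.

3

Forward differences of the values at x = -2, -1, 0, 1, 2, 3, 4:
  f  : -50  -8  2  10  46  140  322
  Δ  : 42  10  8  36  94  182
  Δ^2: -32  -2  28  58  88
  Δ^3: 30  30  30  30
  Δ^4: 0  0  0
  Δ^5: 0  0
  Δ^6: 0
The third differences are constant (30) and nonzero, while all higher differences vanish, so the minimal degree is 3.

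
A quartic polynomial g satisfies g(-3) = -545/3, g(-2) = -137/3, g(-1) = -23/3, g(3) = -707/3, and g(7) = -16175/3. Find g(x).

g(x) = -2x^4 - x^3 - 5x^2 - 5/3

Write g(x) = ax^4 + bx^3 + cx^2 + dx + e. Substituting each data point gives a linear system:
  81a - 27b + 9c - 3d + e = -545/3
  16a - 8b + 4c - 2d + e = -137/3
  a - b + c - d + e = -23/3
  81a + 27b + 9c + 3d + e = -707/3
  2401a + 343b + 49c + 7d + e = -16175/3
Solving the system yields a = -2, b = -1, c = -5, d = 0, e = -5/3.
So g(x) = -2x⁴ - x³ - 5x² - 5/3.
Check: g(7) = -16175/3. ✓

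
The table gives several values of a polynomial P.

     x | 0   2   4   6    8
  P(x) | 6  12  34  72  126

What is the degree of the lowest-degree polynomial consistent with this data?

2

Forward differences of the values at x = 0, 2, 4, 6, 8:
  P  : 6  12  34  72  126
  Δ  : 6  22  38  54
  Δ^2: 16  16  16
  Δ^3: 0  0
  Δ^4: 0
The second differences are constant (16) and nonzero, while all higher differences vanish, so the minimal degree is 2.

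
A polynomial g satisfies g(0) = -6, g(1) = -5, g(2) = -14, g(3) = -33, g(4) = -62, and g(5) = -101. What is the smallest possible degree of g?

2

Forward differences of the values at x = 0, 1, 2, 3, 4, 5:
  g  : -6  -5  -14  -33  -62  -101
  Δ  : 1  -9  -19  -29  -39
  Δ^2: -10  -10  -10  -10
  Δ^3: 0  0  0
  Δ^4: 0  0
  Δ^5: 0
The second differences are constant (-10) and nonzero, while all higher differences vanish, so the minimal degree is 2.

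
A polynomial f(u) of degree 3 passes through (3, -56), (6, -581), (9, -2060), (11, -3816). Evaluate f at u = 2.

Using the Lagrange interpolation formula with nodes 3, 6, 9, 11:
  L_0(u) = (u - 6)(u - 9)(u - 11) / -144
  L_1(u) = (u - 3)(u - 9)(u - 11) / 45
  L_2(u) = (u - 3)(u - 6)(u - 11) / -36
  L_3(u) = (u - 3)(u - 6)(u - 9) / 80
Then f(u) = -56·L_0(u) - 581·L_1(u) - 2060·L_2(u) - 3816·L_3(u).
Expanding and collecting terms gives f(u) = -3u^3 + u^2 + 5u + 1.
Evaluating at u = 2: f(2) = -9.

-9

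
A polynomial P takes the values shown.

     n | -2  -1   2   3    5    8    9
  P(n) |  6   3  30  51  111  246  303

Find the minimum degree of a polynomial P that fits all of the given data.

Divided differences on the nodes -2, -1, 2, 3, 5, 8, 9:
  order 0: 6  3  30  51  111  246  303
  order 1: -3  9  21  30  45  57
  order 2: 3  3  3  3  3
  order 3: 0  0  0  0
  order 4: 0  0  0
  order 5: 0  0
  order 6: 0
The order-2 divided differences are all 3 (nonzero) and every higher order vanishes, so the data lies on a polynomial of degree exactly 2.

2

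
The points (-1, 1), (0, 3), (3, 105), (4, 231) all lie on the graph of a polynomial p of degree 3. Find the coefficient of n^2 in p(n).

2

Write p(n) = an^3 + bn^2 + cn + d. Substituting each data point gives a linear system:
  -a + b - c + d = 1
  d = 3
  27a + 9b + 3c + d = 105
  64a + 16b + 4c + d = 231
Solving the system yields a = 3, b = 2, c = 1, d = 3.
So p(n) = 3n³ + 2n² + n + 3.
The coefficient of n^2 is 2.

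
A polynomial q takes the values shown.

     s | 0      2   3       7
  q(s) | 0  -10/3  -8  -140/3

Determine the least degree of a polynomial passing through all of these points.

Divided differences on the nodes 0, 2, 3, 7:
  order 0: 0  -10/3  -8  -140/3
  order 1: -5/3  -14/3  -29/3
  order 2: -1  -1
  order 3: 0
The order-2 divided differences are all -1 (nonzero) and every higher order vanishes, so the data lies on a polynomial of degree exactly 2.

2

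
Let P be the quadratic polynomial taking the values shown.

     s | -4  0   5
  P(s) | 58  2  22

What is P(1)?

Using the Lagrange interpolation formula with nodes -4, 0, 5:
  L_0(s) = s(s - 5) / 36
  L_1(s) = (s + 4)(s - 5) / -20
  L_2(s) = (s + 4)s / 45
Then P(s) = 58·L_0(s) + 2·L_1(s) + 22·L_2(s).
Expanding and collecting terms gives P(s) = 2s^2 - 6s + 2.
Evaluating at s = 1: P(1) = -2.

-2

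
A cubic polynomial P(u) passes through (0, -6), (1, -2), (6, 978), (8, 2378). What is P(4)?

274

Using the Lagrange interpolation formula with nodes 0, 1, 6, 8:
  L_0(u) = (u - 1)(u - 6)(u - 8) / -48
  L_1(u) = u(u - 6)(u - 8) / 35
  L_2(u) = u(u - 1)(u - 8) / -60
  L_3(u) = u(u - 1)(u - 6) / 112
Then P(u) = -6·L_0(u) - 2·L_1(u) + 978·L_2(u) + 2378·L_3(u).
Expanding and collecting terms gives P(u) = 5u³ - 3u² + 2u - 6.
Evaluating at u = 4: P(4) = 274.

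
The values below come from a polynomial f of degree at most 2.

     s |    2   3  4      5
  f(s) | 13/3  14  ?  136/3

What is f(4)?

On equispaced nodes a degree-2 polynomial has vanishing third forward difference, so
  - f(2) + 3·f(3) - 3·f(4) + f(5) = 0.
Substituting the known values and solving for f(4):
  -3·f(4) = -83
  f(4) = 83/3.

83/3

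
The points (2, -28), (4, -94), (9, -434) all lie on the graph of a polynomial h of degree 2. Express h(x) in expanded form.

Using the Lagrange interpolation formula with nodes 2, 4, 9:
  L_0(x) = (x - 4)(x - 9) / 14
  L_1(x) = (x - 2)(x - 9) / -10
  L_2(x) = (x - 2)(x - 4) / 35
Then h(x) = -28·L_0(x) - 94·L_1(x) - 434·L_2(x).
Expanding and collecting terms gives h(x) = -5x^2 - 3x - 2.
Check: h(4) = -94. ✓

h(x) = -5x^2 - 3x - 2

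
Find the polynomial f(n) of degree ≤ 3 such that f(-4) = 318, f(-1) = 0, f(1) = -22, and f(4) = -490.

f(n) = -6n^3 - 5n^2 - 5n - 6

Write f(n) = an^3 + bn^2 + cn + d. Substituting each data point gives a linear system:
  -64a + 16b - 4c + d = 318
  -a + b - c + d = 0
  a + b + c + d = -22
  64a + 16b + 4c + d = -490
Solving the system yields a = -6, b = -5, c = -5, d = -6.
So f(n) = -6n^3 - 5n^2 - 5n - 6.
Check: f(4) = -490. ✓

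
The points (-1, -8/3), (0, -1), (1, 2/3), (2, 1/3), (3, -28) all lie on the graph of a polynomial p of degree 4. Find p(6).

Forward differences of the values at x = -1, 0, 1, 2, 3:
  p  : -8/3  -1  2/3  1/3  -28
  Δ  : 5/3  5/3  -1/3  -85/3
  Δ^2: 0  -2  -28
  Δ^3: -2  -26
  Δ^4: -24
The fourth differences are constant, confirming degree 4.
Interpolating (Newton forward form) and evaluating at x = 6 gives p(6) = -901.

-901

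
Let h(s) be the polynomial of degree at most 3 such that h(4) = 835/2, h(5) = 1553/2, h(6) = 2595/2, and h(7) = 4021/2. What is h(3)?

381/2

Write h(s) = as^3 + bs^2 + cs + d. Substituting each data point gives a linear system:
  64a + 16b + 4c + d = 835/2
  125a + 25b + 5c + d = 1553/2
  216a + 36b + 6c + d = 2595/2
  343a + 49b + 7c + d = 4021/2
Solving the system yields a = 5, b = 6, c = 0, d = 3/2.
So h(s) = 5s³ + 6s² + 3/2.
Then h(3) = 381/2.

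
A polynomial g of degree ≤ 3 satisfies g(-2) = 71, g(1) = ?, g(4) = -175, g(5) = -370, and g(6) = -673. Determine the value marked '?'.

2

The 4 known points determine the degree-3 polynomial uniquely.
Write g(n) = an^3 + bn^2 + cn + d. Substituting each data point gives a linear system:
  -8a + 4b - 2c + d = 71
  64a + 16b + 4c + d = -175
  125a + 25b + 5c + d = -370
  216a + 36b + 6c + d = -673
Solving the system yields a = -4, b = 6, c = -5, d = 5.
So g(n) = -4n³ + 6n² - 5n + 5.
Then g(1) = 2.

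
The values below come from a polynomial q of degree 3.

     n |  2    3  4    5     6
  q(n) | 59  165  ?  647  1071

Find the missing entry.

353

The 4 known points determine the degree-3 polynomial uniquely.
Write q(n) = an^3 + bn^2 + cn + d. Substituting each data point gives a linear system:
  8a + 4b + 2c + d = 59
  27a + 9b + 3c + d = 165
  125a + 25b + 5c + d = 647
  216a + 36b + 6c + d = 1071
Solving the system yields a = 4, b = 5, c = 5, d = -3.
So q(n) = 4n^3 + 5n^2 + 5n - 3.
Then q(4) = 353.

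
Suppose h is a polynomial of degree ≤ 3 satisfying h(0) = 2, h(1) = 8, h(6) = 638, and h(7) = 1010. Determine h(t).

Write h(t) = at^3 + bt^2 + ct + d. Substituting each data point gives a linear system:
  d = 2
  a + b + c + d = 8
  216a + 36b + 6c + d = 638
  343a + 49b + 7c + d = 1010
Solving the system yields a = 3, b = -1, c = 4, d = 2.
So h(t) = 3t^3 - t^2 + 4t + 2.
Check: h(7) = 1010. ✓

h(t) = 3t^3 - t^2 + 4t + 2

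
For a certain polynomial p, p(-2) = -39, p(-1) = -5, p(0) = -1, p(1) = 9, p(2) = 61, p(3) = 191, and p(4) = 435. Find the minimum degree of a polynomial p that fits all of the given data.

Forward differences of the values at n = -2, -1, 0, 1, 2, 3, 4:
  p  : -39  -5  -1  9  61  191  435
  Δ  : 34  4  10  52  130  244
  Δ^2: -30  6  42  78  114
  Δ^3: 36  36  36  36
  Δ^4: 0  0  0
  Δ^5: 0  0
  Δ^6: 0
The third differences are constant (36) and nonzero, while all higher differences vanish, so the minimal degree is 3.

3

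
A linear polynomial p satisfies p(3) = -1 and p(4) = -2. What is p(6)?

Using the Lagrange interpolation formula with nodes 3, 4:
  L_0(t) = (t - 4) / -1
  L_1(t) = (t - 3) / 1
Then p(t) = -1·L_0(t) - 2·L_1(t).
Expanding and collecting terms gives p(t) = -t + 2.
Evaluating at t = 6: p(6) = -4.

-4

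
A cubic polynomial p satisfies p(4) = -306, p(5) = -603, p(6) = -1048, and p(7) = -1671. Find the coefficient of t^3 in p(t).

-5

Write p(t) = at^3 + bt^2 + ct + d. Substituting each data point gives a linear system:
  64a + 16b + 4c + d = -306
  125a + 25b + 5c + d = -603
  216a + 36b + 6c + d = -1048
  343a + 49b + 7c + d = -1671
Solving the system yields a = -5, b = 1, c = -1, d = 2.
So p(t) = -5t^3 + t^2 - t + 2.
The leading coefficient is -5.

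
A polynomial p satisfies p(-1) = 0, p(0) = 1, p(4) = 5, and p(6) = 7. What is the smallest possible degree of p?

Divided differences on the nodes -1, 0, 4, 6:
  order 0: 0  1  5  7
  order 1: 1  1  1
  order 2: 0  0
  order 3: 0
The order-1 divided differences are all 1 (nonzero) and every higher order vanishes, so the data lies on a polynomial of degree exactly 1.

1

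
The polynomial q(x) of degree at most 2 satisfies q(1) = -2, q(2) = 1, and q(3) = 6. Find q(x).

q(x) = x^2 - 3

Using the Lagrange interpolation formula with nodes 1, 2, 3:
  L_0(x) = (x - 2)(x - 3) / 2
  L_1(x) = (x - 1)(x - 3) / -1
  L_2(x) = (x - 1)(x - 2) / 2
Then q(x) = -2·L_0(x) + 1·L_1(x) + 6·L_2(x).
Expanding and collecting terms gives q(x) = x^2 - 3.
Check: q(3) = 6. ✓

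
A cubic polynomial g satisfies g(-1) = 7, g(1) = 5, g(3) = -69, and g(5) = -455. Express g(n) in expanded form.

g(n) = -5n^3 + 6n^2 + 4n

Write g(n) = an^3 + bn^2 + cn + d. Substituting each data point gives a linear system:
  -a + b - c + d = 7
  a + b + c + d = 5
  27a + 9b + 3c + d = -69
  125a + 25b + 5c + d = -455
Solving the system yields a = -5, b = 6, c = 4, d = 0.
So g(n) = -5n³ + 6n² + 4n.
Check: g(3) = -69. ✓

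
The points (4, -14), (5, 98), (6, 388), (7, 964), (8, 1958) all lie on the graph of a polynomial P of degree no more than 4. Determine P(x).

Using the Lagrange interpolation formula with nodes 4, 5, 6, 7, 8:
  L_0(x) = (x - 5)(x - 6)(x - 7)(x - 8) / 24
  L_1(x) = (x - 4)(x - 6)(x - 7)(x - 8) / -6
  L_2(x) = (x - 4)(x - 5)(x - 7)(x - 8) / 4
  L_3(x) = (x - 4)(x - 5)(x - 6)(x - 8) / -6
  L_4(x) = (x - 4)(x - 5)(x - 6)(x - 7) / 24
Then P(x) = -14·L_0(x) + 98·L_1(x) + 388·L_2(x) + 964·L_3(x) + 1958·L_4(x).
Expanding and collecting terms gives P(x) = x^4 - 4x^3 - 2x^2 + 5x - 2.
Check: P(5) = 98. ✓

P(x) = x^4 - 4x^3 - 2x^2 + 5x - 2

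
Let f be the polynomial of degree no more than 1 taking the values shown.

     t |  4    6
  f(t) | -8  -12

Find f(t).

f(t) = -2t

Write f(t) = at + b. Substituting each data point gives a linear system:
  4a + b = -8
  6a + b = -12
Solving the system yields a = -2, b = 0.
So f(t) = -2t.
Check: f(6) = -12. ✓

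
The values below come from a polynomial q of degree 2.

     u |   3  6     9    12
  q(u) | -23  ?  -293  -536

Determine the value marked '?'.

-122

On equispaced nodes a degree-2 polynomial has vanishing third forward difference, so
  - q(3) + 3·q(6) - 3·q(9) + q(12) = 0.
Substituting the known values and solving for q(6):
  3·q(6) = -366
  q(6) = -122.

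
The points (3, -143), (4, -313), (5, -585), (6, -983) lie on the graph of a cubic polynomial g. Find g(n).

Using the Lagrange interpolation formula with nodes 3, 4, 5, 6:
  L_0(n) = (n - 4)(n - 5)(n - 6) / -6
  L_1(n) = (n - 3)(n - 5)(n - 6) / 2
  L_2(n) = (n - 3)(n - 4)(n - 6) / -2
  L_3(n) = (n - 3)(n - 4)(n - 5) / 6
Then g(n) = -143·L_0(n) - 313·L_1(n) - 585·L_2(n) - 983·L_3(n).
Expanding and collecting terms gives g(n) = -4n^3 - 3n^2 - n - 5.
Check: g(6) = -983. ✓

g(n) = -4n^3 - 3n^2 - n - 5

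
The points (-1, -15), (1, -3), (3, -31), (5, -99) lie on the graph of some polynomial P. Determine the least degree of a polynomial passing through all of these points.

2

Forward differences of the values at t = -1, 1, 3, 5:
  P  : -15  -3  -31  -99
  Δ  : 12  -28  -68
  Δ^2: -40  -40
  Δ^3: 0
The second differences are constant (-40) and nonzero, while all higher differences vanish, so the minimal degree is 2.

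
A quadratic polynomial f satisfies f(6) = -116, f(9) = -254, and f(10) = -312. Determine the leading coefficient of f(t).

Write f(t) = at^2 + bt + c. Substituting each data point gives a linear system:
  36a + 6b + c = -116
  81a + 9b + c = -254
  100a + 10b + c = -312
Solving the system yields a = -3, b = -1, c = -2.
So f(t) = -3t² - t - 2.
The leading coefficient is -3.

-3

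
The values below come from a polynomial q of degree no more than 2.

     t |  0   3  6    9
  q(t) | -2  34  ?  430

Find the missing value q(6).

On equispaced nodes a degree-2 polynomial has vanishing third forward difference, so
  - q(0) + 3·q(3) - 3·q(6) + q(9) = 0.
Substituting the known values and solving for q(6):
  -3·q(6) = -534
  q(6) = 178.

178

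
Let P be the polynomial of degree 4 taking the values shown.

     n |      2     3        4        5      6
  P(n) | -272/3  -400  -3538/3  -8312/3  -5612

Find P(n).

P(n) = -4n^4 - n^3 - 6n^2 - (1/3)n + 6

Write P(n) = an^4 + bn^3 + cn^2 + dn + e. Substituting each data point gives a linear system:
  16a + 8b + 4c + 2d + e = -272/3
  81a + 27b + 9c + 3d + e = -400
  256a + 64b + 16c + 4d + e = -3538/3
  625a + 125b + 25c + 5d + e = -8312/3
  1296a + 216b + 36c + 6d + e = -5612
Solving the system yields a = -4, b = -1, c = -6, d = -1/3, e = 6.
So P(n) = -4n^4 - n^3 - 6n^2 - (1/3)n + 6.
Check: P(4) = -3538/3. ✓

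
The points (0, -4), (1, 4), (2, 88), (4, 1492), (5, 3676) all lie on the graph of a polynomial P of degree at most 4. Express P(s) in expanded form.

Using the Lagrange interpolation formula with nodes 0, 1, 2, 4, 5:
  L_0(s) = (s - 1)(s - 2)(s - 4)(s - 5) / 40
  L_1(s) = s(s - 2)(s - 4)(s - 5) / -12
  L_2(s) = s(s - 1)(s - 4)(s - 5) / 12
  L_3(s) = s(s - 1)(s - 2)(s - 5) / -24
  L_4(s) = s(s - 1)(s - 2)(s - 4) / 60
Then P(s) = -4·L_0(s) + 4·L_1(s) + 88·L_2(s) + 1492·L_3(s) + 3676·L_4(s).
Expanding and collecting terms gives P(s) = 6s⁴ - 4s² + 6s - 4.
Check: P(4) = 1492. ✓

P(s) = 6s^4 - 4s^2 + 6s - 4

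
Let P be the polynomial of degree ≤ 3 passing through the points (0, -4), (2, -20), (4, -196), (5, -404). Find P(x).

Write P(x) = ax^3 + bx^2 + cx + d. Substituting each data point gives a linear system:
  d = -4
  8a + 4b + 2c + d = -20
  64a + 16b + 4c + d = -196
  125a + 25b + 5c + d = -404
Solving the system yields a = -4, b = 4, c = 0, d = -4.
So P(x) = -4x³ + 4x² - 4.
Check: P(0) = -4. ✓

P(x) = -4x^3 + 4x^2 - 4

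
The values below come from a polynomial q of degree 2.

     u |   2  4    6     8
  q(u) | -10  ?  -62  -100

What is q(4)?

-32

On equispaced nodes a degree-2 polynomial has vanishing third forward difference, so
  - q(2) + 3·q(4) - 3·q(6) + q(8) = 0.
Substituting the known values and solving for q(4):
  3·q(4) = -96
  q(4) = -32.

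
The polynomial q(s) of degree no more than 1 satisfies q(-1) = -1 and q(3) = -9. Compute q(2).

-7

Write q(s) = as + b. Substituting each data point gives a linear system:
  -a + b = -1
  3a + b = -9
Solving the system yields a = -2, b = -3.
So q(s) = -2s - 3.
Then q(2) = -7.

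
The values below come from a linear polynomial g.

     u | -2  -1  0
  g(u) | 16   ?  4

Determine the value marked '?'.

10

The 2 known points determine the degree-1 polynomial uniquely.
Write g(u) = au + b. Substituting each data point gives a linear system:
  -2a + b = 16
  b = 4
Solving the system yields a = -6, b = 4.
So g(u) = -6u + 4.
Then g(-1) = 10.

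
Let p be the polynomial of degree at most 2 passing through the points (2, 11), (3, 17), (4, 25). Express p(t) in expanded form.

Using the Lagrange interpolation formula with nodes 2, 3, 4:
  L_0(t) = (t - 3)(t - 4) / 2
  L_1(t) = (t - 2)(t - 4) / -1
  L_2(t) = (t - 2)(t - 3) / 2
Then p(t) = 11·L_0(t) + 17·L_1(t) + 25·L_2(t).
Expanding and collecting terms gives p(t) = t^2 + t + 5.
Check: p(3) = 17. ✓

p(t) = t^2 + t + 5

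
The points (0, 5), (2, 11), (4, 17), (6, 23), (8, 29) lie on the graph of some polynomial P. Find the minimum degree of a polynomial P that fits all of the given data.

1

Forward differences of the values at u = 0, 2, 4, 6, 8:
  P  : 5  11  17  23  29
  Δ  : 6  6  6  6
  Δ^2: 0  0  0
  Δ^3: 0  0
  Δ^4: 0
The first differences are constant (6) and nonzero, while all higher differences vanish, so the minimal degree is 1.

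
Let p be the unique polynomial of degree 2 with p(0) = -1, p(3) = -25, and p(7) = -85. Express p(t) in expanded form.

Write p(t) = at^2 + bt + c. Substituting each data point gives a linear system:
  c = -1
  9a + 3b + c = -25
  49a + 7b + c = -85
Solving the system yields a = -1, b = -5, c = -1.
So p(t) = -t^2 - 5t - 1.
Check: p(3) = -25. ✓

p(t) = -t^2 - 5t - 1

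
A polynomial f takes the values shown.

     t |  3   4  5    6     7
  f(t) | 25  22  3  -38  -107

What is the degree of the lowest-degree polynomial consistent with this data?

Forward differences of the values at t = 3, 4, 5, 6, 7:
  f  : 25  22  3  -38  -107
  Δ  : -3  -19  -41  -69
  Δ^2: -16  -22  -28
  Δ^3: -6  -6
  Δ^4: 0
The third differences are constant (-6) and nonzero, while all higher differences vanish, so the minimal degree is 3.

3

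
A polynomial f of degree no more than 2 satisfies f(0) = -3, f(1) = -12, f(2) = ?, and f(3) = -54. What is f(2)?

The 3 known points determine the degree-2 polynomial uniquely.
Write f(s) = as^2 + bs + c. Substituting each data point gives a linear system:
  c = -3
  a + b + c = -12
  9a + 3b + c = -54
Solving the system yields a = -4, b = -5, c = -3.
So f(s) = -4s^2 - 5s - 3.
Then f(2) = -29.

-29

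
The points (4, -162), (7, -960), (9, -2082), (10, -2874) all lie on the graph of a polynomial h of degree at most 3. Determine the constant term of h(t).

Write h(t) = at^3 + bt^2 + ct + d. Substituting each data point gives a linear system:
  64a + 16b + 4c + d = -162
  343a + 49b + 7c + d = -960
  729a + 81b + 9c + d = -2082
  1000a + 100b + 10c + d = -2874
Solving the system yields a = -3, b = 1, c = 2, d = 6.
So h(t) = -3t³ + t² + 2t + 6.
The constant term is 6.

6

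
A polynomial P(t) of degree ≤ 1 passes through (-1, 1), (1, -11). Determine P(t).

Write P(t) = at + b. Substituting each data point gives a linear system:
  -a + b = 1
  a + b = -11
Solving the system yields a = -6, b = -5.
So P(t) = -6t - 5.
Check: P(-1) = 1. ✓

P(t) = -6t - 5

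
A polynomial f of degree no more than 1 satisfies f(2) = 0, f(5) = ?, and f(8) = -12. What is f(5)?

The 2 known points determine the degree-1 polynomial uniquely.
Write f(x) = ax + b. Substituting each data point gives a linear system:
  2a + b = 0
  8a + b = -12
Solving the system yields a = -2, b = 4.
So f(x) = -2x + 4.
Then f(5) = -6.

-6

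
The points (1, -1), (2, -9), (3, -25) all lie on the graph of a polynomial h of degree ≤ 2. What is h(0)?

-1

Write h(t) = at^2 + bt + c. Substituting each data point gives a linear system:
  a + b + c = -1
  4a + 2b + c = -9
  9a + 3b + c = -25
Solving the system yields a = -4, b = 4, c = -1.
So h(t) = -4t² + 4t - 1.
Then h(0) = -1.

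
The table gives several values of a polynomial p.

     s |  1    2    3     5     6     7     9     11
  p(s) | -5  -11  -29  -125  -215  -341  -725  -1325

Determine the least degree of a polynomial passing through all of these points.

Divided differences on the nodes 1, 2, 3, 5, 6, 7, 9, 11:
  order 0: -5  -11  -29  -125  -215  -341  -725  -1325
  order 1: -6  -18  -48  -90  -126  -192  -300
  order 2: -6  -10  -14  -18  -22  -27
  order 3: -1  -1  -1  -1  -1
  order 4: 0  0  0  0
  order 5: 0  0  0
  order 6: 0  0
  order 7: 0
The order-3 divided differences are all -1 (nonzero) and every higher order vanishes, so the data lies on a polynomial of degree exactly 3.

3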